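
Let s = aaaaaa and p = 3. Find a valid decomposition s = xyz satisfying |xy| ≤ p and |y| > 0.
x = '', y = 'aa', z = 'aaaa'

For s = aaaaaa and p = 3, one valid decomposition is:
- x = '' (length 0)
- y = 'aa' (length 2)
- z = 'aaaa' (length 4)

Verification:
- xyz = '' + 'aa' + 'aaaa' = aaaaaa ✓
- |xy| = 2 ≤ 3 ✓
- |y| = 2 > 0 ✓

All pumping lemma constraints are satisfied.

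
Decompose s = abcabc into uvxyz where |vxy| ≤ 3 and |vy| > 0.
u='ab', v='c', x='a', y='b', z='c'

For s = abcabc with pumping length p = 3:

One valid decomposition:
- u = 'ab'
- v = 'c'
- x = 'a'
- y = 'b'
- z = 'c'

Verification:
- uvxyz = 'ab' + 'c' + 'a' + 'b' + 'c' = abcabc ✓
- |vxy| = |'cab'| = 3 ≤ 3 ✓
- |vy| = |'cb'| = 2 > 0 ✓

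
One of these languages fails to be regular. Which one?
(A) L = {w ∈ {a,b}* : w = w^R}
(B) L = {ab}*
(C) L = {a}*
(A) {w ∈ {a,b}* : w = w^R}

(A) L = {w ∈ {a,b}* : w = w^R} is NOT regular.

The pumping lemma can be used to prove this:
After pumping, the string is no longer symmetric

The other languages are regular because they can be recognized by finite automata.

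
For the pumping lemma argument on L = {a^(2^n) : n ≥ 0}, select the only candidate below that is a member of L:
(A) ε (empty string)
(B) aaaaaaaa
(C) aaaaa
(B) aaaaaaaa

The pumping lemma is applied to a string s that lies in L, so first check membership of each option:
- (A) ε has length 0, which is not a power of 2, so it is not in L ✗
- (B) aaaaaaaa has length 8 = 2^3, so it is in L ✓
- (C) aaaaa has length 5, strictly between 2^2 = 4 and 2^3 = 8, so it is not in L ✗

Only (B) aaaaaaaa is in L, so it is the only candidate that could play the role of s.
(In a complete proof one picks s in terms of the pumping length p so that |s| ≥ p is guaranteed; a fixed string like aaaaaaaa illustrates the shape of such an s.)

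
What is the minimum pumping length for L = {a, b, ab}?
p = 3

For a finite language L, the pumping lemma holds vacuously if p > max|s| for s ∈ L.

The longest string in L = {a, b, ab} has length 2.
If p = 3, then no string s ∈ L has |s| ≥ p, so the condition is vacuously true.

The minimum pumping length is p = 3.

Why no smaller p works: for any p ≤ 2, the longest string s ∈ L has |s| = 2 ≥ p, so it would
have to be pumpable; but pumping up (i = 2, 3, ...) produces ever longer strings, which cannot all lie in the
finite language L. So the pumping property fails for every p ≤ 2.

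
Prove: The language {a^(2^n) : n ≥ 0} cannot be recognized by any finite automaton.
Assume for contradiction that L is regular, and let p ≥ 1 be the pumping length given by the pumping lemma.
Choose s = a^(2^p). Then s ∈ L and |s| = 2^p ≥ p.
By the pumping lemma, s = xyz for some x, y, z with |xy| ≤ p, |y| ≥ 1, and xy^i z ∈ L for every i ≥ 0.
Here y = a^k for some k with 1 ≤ k ≤ |xy| ≤ p, and p < 2^p.

Take i = 2: |xy²z| = 2^p + k.
Now 2^p < 2^p + k ≤ 2^p + p < 2^p + 2^p = 2^(p+1).
So |xy²z| lies strictly between the consecutive powers of two 2^p and 2^(p+1), hence is not a power of 2, and xy²z ∉ L.

This contradicts the pumping lemma, which requires xy^i z ∈ L for all i ≥ 0.
Hence L = {a^(2^n) : n ≥ 0} is not regular. ∎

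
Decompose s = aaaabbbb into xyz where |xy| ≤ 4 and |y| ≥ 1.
x = 'a', y = 'a', z = 'aabbbb'

For s = aaaabbbb and p = 4, one valid decomposition is:
- x = 'a' (length 1)
- y = 'a' (length 1)
- z = 'aabbbb' (length 6)

Verification:
- xyz = 'a' + 'a' + 'aabbbb' = aaaabbbb ✓
- |xy| = 2 ≤ 4 ✓
- |y| = 1 > 0 ✓

All pumping lemma constraints are satisfied.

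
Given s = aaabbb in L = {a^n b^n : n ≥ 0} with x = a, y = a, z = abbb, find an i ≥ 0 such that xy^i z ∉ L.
i = 2

xy²z = a · aa · abbb = aaaabbb; aaaabbb has 4 a's and 3 b's; 4 ≠ 3, so it is not in L.
(Other choices also work, e.g. i = 0, 3; only i = 1 is guaranteed to stay in L since xy¹z = s.)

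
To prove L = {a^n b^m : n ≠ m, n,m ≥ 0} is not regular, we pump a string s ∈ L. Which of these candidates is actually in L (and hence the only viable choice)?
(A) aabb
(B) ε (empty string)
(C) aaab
(C) aaab

The pumping lemma is applied to a string s that lies in L, so first check membership of each option:
- (A) aabb = a^2 b^2 has n = m = 2, so it is not in L ✗
- (B) ε = a^0 b^0 has n = m = 0, so it is not in L ✗
- (C) aaab = a^3 b^1 with 3 ≠ 1, so it is in L ✓

Only (C) aaab is in L, so it is the only candidate that could play the role of s.
(In a complete proof one picks s in terms of the pumping length p so that |s| ≥ p is guaranteed; a fixed string like aaab illustrates the shape of such an s.)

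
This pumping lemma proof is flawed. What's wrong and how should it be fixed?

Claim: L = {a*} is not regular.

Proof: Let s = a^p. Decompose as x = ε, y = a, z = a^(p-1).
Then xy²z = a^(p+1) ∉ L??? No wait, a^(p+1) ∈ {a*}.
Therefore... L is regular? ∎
Error: The proof attempts to show a*  is not regular, but a* IS regular!

Correction: a* is a regular language (recognized by a simple DFA with one accepting state and self-loop on 'a'). The pumping lemma can only prove non-regularity, not regularity. For regular languages, pumping always works.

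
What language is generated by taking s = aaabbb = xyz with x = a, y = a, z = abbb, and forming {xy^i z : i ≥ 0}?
{xy^i z : i ≥ 0} = {a^(2+i) b^3 : i ≥ 0} = {aabbb, aaabbb, aaaabbb, ...}

With x = a, y = a, z = abbb: Starting with aaabbb and pumping the second 'a', we get strings with 2+i a's followed by 3 b's for i = 0, 1, 2, ...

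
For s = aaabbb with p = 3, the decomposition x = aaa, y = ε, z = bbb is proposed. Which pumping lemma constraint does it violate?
Violated: |y| > 0

The decomposition x = aaa, y = ε, z = bbb for s = aaabbb with p = 3
violates the constraint: |y| > 0

|y| = 0, but the pumping lemma requires |y| > 0 (y must be non-empty).

Pumping lemma constraints:
1. xyz = s (decomposition is valid)
2. |xy| ≤ p
3. |y| > 0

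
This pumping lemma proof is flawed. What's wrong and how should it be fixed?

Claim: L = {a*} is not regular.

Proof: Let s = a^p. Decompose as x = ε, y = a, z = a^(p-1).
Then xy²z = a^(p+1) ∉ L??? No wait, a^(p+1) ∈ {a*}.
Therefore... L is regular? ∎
Error: The proof attempts to show a*  is not regular, but a* IS regular!

Correction: a* is a regular language (recognized by a simple DFA with one accepting state and self-loop on 'a'). The pumping lemma can only prove non-regularity, not regularity. For regular languages, pumping always works.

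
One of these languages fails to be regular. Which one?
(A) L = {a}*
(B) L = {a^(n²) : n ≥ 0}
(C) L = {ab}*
(B) {a^(n²) : n ≥ 0}

(B) L = {a^(n²) : n ≥ 0} is NOT regular.

The pumping lemma can be used to prove this:
After pumping, length is no longer a perfect square

The other languages are regular because they can be recognized by finite automata.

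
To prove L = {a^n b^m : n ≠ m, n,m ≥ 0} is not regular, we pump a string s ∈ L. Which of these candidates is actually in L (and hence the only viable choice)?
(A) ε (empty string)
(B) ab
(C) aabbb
(C) aabbb

The pumping lemma is applied to a string s that lies in L, so first check membership of each option:
- (A) ε = a^0 b^0 has n = m = 0, so it is not in L ✗
- (B) ab = a^1 b^1 has n = m = 1, so it is not in L ✗
- (C) aabbb = a^2 b^3 with 2 ≠ 3, so it is in L ✓

Only (C) aabbb is in L, so it is the only candidate that could play the role of s.
(In a complete proof one picks s in terms of the pumping length p so that |s| ≥ p is guaranteed; a fixed string like aabbb illustrates the shape of such an s.)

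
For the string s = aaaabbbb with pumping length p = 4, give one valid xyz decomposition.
x = '', y = 'a', z = 'aaabbbb'

For s = aaaabbbb and p = 4, one valid decomposition is:
- x = '' (length 0)
- y = 'a' (length 1)
- z = 'aaabbbb' (length 7)

Verification:
- xyz = '' + 'a' + 'aaabbbb' = aaaabbbb ✓
- |xy| = 1 ≤ 4 ✓
- |y| = 1 > 0 ✓

All pumping lemma constraints are satisfied.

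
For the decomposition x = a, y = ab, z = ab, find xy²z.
aababab

Given x = 'a', y = 'ab', z = 'ab' and i = 2:

xy^2z = x + y·y·...·y (2 times) + z
       = 'a' + 'ab'^2 + 'ab'
       = 'a' + 'abab' + 'ab'
       = 'aababab'

The pumped string is 'aababab' with length 7.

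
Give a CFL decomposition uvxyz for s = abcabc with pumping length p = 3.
u='ab', v='c', x='a', y='b', z='c'

For s = abcabc with pumping length p = 3:

One valid decomposition:
- u = 'ab'
- v = 'c'
- x = 'a'
- y = 'b'
- z = 'c'

Verification:
- uvxyz = 'ab' + 'c' + 'a' + 'b' + 'c' = abcabc ✓
- |vxy| = |'cab'| = 3 ≤ 3 ✓
- |vy| = |'cb'| = 2 > 0 ✓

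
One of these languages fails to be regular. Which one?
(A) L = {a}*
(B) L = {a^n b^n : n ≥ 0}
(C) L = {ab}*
(B) {a^n b^n : n ≥ 0}

(B) L = {a^n b^n : n ≥ 0} is NOT regular.

The pumping lemma can be used to prove this:
After pumping, the number of a's and b's become unequal

The other languages are regular because they can be recognized by finite automata.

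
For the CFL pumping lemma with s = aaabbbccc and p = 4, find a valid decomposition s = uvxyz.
u='aa', v='a', x='bb', y='b', z='ccc'

For s = aaabbbccc with pumping length p = 4:

One valid decomposition:
- u = 'aa'
- v = 'a'
- x = 'bb'
- y = 'b'
- z = 'ccc'

Verification:
- uvxyz = 'aa' + 'a' + 'bb' + 'b' + 'ccc' = aaabbbccc ✓
- |vxy| = |'abbb'| = 4 ≤ 4 ✓
- |vy| = |'ab'| = 2 > 0 ✓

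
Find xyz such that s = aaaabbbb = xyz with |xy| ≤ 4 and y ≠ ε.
x = 'aaa', y = 'a', z = 'bbbb'

For s = aaaabbbb and p = 4, one valid decomposition is:
- x = 'aaa' (length 3)
- y = 'a' (length 1)
- z = 'bbbb' (length 4)

Verification:
- xyz = 'aaa' + 'a' + 'bbbb' = aaaabbbb ✓
- |xy| = 4 ≤ 4 ✓
- |y| = 1 > 0 ✓

All pumping lemma constraints are satisfied.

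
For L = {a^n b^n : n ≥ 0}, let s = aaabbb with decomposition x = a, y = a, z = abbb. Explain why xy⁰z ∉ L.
xy⁰z = aabbb ∉ L

Pumping with i = 0 replaces y = a by y⁰ = ε:
- Original: s = xyz = aaabbb; aaabbb = a^3 b^3 has equal counts (3 = 3), so it is in L
- Pumped: xy⁰z = a · ε · abbb = aabbb
- aabbb has 2 a's and 3 b's; 2 ≠ 3, so it is not in L

The pumping lemma would require xy⁰z ∈ L, so this decomposition yields a contradiction.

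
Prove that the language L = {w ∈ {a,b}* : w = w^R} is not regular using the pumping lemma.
Assume for contradiction that L is regular, and let p ≥ 1 be the pumping length given by the pumping lemma.
Choose s = a^p b a^p. Then s ∈ L (it reads the same in both directions) and |s| = 2p + 1 ≥ p.
By the pumping lemma, s = xyz for some x, y, z with |xy| ≤ p, |y| ≥ 1, and xy^i z ∈ L for every i ≥ 0.
Since |xy| ≤ p and the first p symbols of s are all a's, y = a^k for some k with 1 ≤ k ≤ p.

Take i = 0: xy⁰z = a^(p − k) b a^p.
Its reversal is a^p b a^(p − k). These differ because the block of a's before the unique b has length p − k in one and p in the other, and p − k ≠ p since k ≥ 1. So xy⁰z is not a palindrome, i.e. xy⁰z ∉ L.

This contradicts the pumping lemma, which requires xy^i z ∈ L for all i ≥ 0.
Hence L = {w ∈ {a,b}* : w = w^R} is not regular. ∎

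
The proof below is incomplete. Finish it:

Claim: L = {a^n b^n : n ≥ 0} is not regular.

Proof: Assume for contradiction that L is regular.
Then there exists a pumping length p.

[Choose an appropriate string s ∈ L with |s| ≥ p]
s = a^p b^p

This string is in L (has equal a's and b's) and has length 2p ≥ p.
Any decomposition xyz with |xy| ≤ p means y consists only of a's,
so pumping will unbalance the counts.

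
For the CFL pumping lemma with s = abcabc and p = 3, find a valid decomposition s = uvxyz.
u='ab', v='c', x='a', y='b', z='c'

For s = abcabc with pumping length p = 3:

One valid decomposition:
- u = 'ab'
- v = 'c'
- x = 'a'
- y = 'b'
- z = 'c'

Verification:
- uvxyz = 'ab' + 'c' + 'a' + 'b' + 'c' = abcabc ✓
- |vxy| = |'cab'| = 3 ≤ 3 ✓
- |vy| = |'cb'| = 2 > 0 ✓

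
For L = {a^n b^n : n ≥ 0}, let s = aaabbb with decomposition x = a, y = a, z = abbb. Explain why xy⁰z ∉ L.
xy⁰z = aabbb ∉ L

Pumping with i = 0 replaces y = a by y⁰ = ε:
- Original: s = xyz = aaabbb; aaabbb = a^3 b^3 has equal counts (3 = 3), so it is in L
- Pumped: xy⁰z = a · ε · abbb = aabbb
- aabbb has 2 a's and 3 b's; 2 ≠ 3, so it is not in L

The pumping lemma would require xy⁰z ∈ L, so this decomposition yields a contradiction.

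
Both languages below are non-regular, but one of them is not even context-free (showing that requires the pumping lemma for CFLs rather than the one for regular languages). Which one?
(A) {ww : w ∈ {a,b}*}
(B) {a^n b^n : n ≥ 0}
(A) {ww : w ∈ {a,b}*}

(A) {ww : w ∈ {a,b}*} requires the CFL pumping lemma.

- {a^n b^n : n ≥ 0} is context-free (but not regular)
  • Can be shown non-regular with the regular pumping lemma
  • After pumping, the number of a's and b's become unequal

- {ww : w ∈ {a,b}*} is NOT context-free
  • Requires the CFL pumping lemma to prove
  • Even a PDA cannot compare two arbitrary halves symbol by symbol; CFL pumping on a^p b^p a^p b^p fails

The CFL pumping lemma is "stronger" in that it can prove non-membership
in the larger class of context-free languages.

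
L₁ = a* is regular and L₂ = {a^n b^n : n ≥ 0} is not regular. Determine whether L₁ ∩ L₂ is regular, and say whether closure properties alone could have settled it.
Yes — L₁ ∩ L₂ is regular.

A string of a* contains no b's, and the only string of {a^n b^n} with no b's is ε (n = 0). So L₁ ∩ L₂ = {ε}, a finite language, which is regular.

Note that the bare facts "L₁ regular, L₂ non-regular" do not settle the question by themselves: the closure of regular languages under ∪, ∩, complement and difference applies only when BOTH operands are regular. With a non-regular operand the result can come out regular or non-regular depending on the specific languages, so one has to work out L₁ ∩ L₂ for this particular pair, as above.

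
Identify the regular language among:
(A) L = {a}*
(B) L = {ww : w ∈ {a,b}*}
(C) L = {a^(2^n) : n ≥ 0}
(A) {a}*

(A) L = {a}* is regular.

This can be recognized by a finite automaton (DFA/NFA).
Regular expressions like {a}* define regular languages.

The other choices are not regular:
- {ww : w ∈ {a,b}*}: After pumping, the two halves no longer match
- {a^(2^n) : n ≥ 0}: After pumping, length is no longer a power of 2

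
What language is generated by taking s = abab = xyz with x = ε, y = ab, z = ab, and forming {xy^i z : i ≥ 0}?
{xy^i z : i ≥ 0} = {(ab)^(i+1) : i ≥ 0} = {ab, abab, ababab, ...}

With x = ε, y = ab, z = ab: Pumping 'ab' gives strings of alternating a's and b's.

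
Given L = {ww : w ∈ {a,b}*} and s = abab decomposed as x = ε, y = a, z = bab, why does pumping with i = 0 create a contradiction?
xy⁰z = bab ∉ L

Pumping with i = 0 replaces y = a by y⁰ = ε:
- Original: s = xyz = abab; abab splits into halves ab · ab, which are equal, so it is in L (w = ab)
- Pumped: xy⁰z = ε · ε · bab = bab
- bab has odd length 3, so it cannot be written as ww and is not in L

The pumping lemma would require xy⁰z ∈ L, so this decomposition yields a contradiction.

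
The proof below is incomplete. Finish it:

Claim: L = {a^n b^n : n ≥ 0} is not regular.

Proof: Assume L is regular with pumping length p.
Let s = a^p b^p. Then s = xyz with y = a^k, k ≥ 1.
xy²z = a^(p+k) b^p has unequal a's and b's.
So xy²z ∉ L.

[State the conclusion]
This contradicts the pumping lemma for regular languages,
which guarantees xy^i z ∈ L for all i ≥ 0.

Since our assumption that L is regular leads to a contradiction,
we conclude that L = {a^n b^n : n ≥ 0} is NOT regular. ∎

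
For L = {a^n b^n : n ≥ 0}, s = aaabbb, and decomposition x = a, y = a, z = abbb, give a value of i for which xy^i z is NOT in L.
i = 3

xy³z = a · aaa · abbb = aaaaabbb; aaaaabbb has 5 a's and 3 b's; 5 ≠ 3, so it is not in L.
(Other choices also work, e.g. i = 0, 2; only i = 1 is guaranteed to stay in L since xy¹z = s.)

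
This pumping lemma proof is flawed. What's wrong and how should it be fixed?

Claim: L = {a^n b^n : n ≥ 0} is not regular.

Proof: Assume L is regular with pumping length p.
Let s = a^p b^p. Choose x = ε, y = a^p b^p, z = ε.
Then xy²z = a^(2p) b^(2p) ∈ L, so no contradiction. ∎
Error: The decomposition violates |xy| ≤ p. With y = a^p b^p, |xy| = |y| = 2p > p. (The proof also miscomputes xy²z, which would be a^p b^p a^p b^p rather than a^(2p) b^(2p), and it wrongly treats one harmless decomposition as settling the matter — the prover does not get to choose the decomposition.)

Correction: The pumping lemma requires |xy| ≤ p, and the argument must handle every decomposition satisfying |xy| ≤ p, |y| ≥ 1. Since s starts with p a's, any such y consists only of a's, say y = a^k with k ≥ 1. Then xy²z = a^(p+k) b^p has unequal numbers of a's and b's, so xy²z ∉ L — the required contradiction.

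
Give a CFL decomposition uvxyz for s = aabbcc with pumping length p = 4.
u='a', v='a', x='bb', y='c', z='c'

For s = aabbcc with pumping length p = 4:

One valid decomposition:
- u = 'a'
- v = 'a'
- x = 'bb'
- y = 'c'
- z = 'c'

Verification:
- uvxyz = 'a' + 'a' + 'bb' + 'c' + 'c' = aabbcc ✓
- |vxy| = |'abbc'| = 4 ≤ 4 ✓
- |vy| = |'ac'| = 2 > 0 ✓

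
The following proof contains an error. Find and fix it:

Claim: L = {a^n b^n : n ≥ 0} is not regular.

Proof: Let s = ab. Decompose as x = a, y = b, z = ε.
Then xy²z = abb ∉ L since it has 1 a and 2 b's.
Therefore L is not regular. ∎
Error: The string s = ab might be shorter than the pumping length p.

Correction: Choose s = a^p b^p to ensure |s| ≥ p. Also, the decomposition is wrong: with |xy| ≤ p, y cannot include b's when s starts with p a's.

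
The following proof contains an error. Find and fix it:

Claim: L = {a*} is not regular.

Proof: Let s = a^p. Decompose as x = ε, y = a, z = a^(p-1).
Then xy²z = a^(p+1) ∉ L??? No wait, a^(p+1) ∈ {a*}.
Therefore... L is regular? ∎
Error: The proof attempts to show a*  is not regular, but a* IS regular!

Correction: a* is a regular language (recognized by a simple DFA with one accepting state and self-loop on 'a'). The pumping lemma can only prove non-regularity, not regularity. For regular languages, pumping always works.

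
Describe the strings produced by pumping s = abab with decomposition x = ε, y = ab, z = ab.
{xy^i z : i ≥ 0} = {(ab)^(i+1) : i ≥ 0} = {ab, abab, ababab, ...}

With x = ε, y = ab, z = ab: Pumping 'ab' gives strings of alternating a's and b's.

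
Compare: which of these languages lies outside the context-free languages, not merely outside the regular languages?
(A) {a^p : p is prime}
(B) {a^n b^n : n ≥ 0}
(A) {a^p : p is prime}

(A) {a^p : p is prime} requires the CFL pumping lemma.

- {a^n b^n : n ≥ 0} is context-free (but not regular)
  • Can be shown non-regular with the regular pumping lemma
  • After pumping, the number of a's and b's become unequal

- {a^p : p is prime} is NOT context-free
  • Requires the CFL pumping lemma to prove
  • The CFL pumping lemma also fails because prime gaps are unbounded

The CFL pumping lemma is "stronger" in that it can prove non-membership
in the larger class of context-free languages.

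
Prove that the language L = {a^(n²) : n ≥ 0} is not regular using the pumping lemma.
Assume for contradiction that L is regular, and let p ≥ 1 be the pumping length given by the pumping lemma.
Choose s = a^(p²). Then s ∈ L and |s| = p² ≥ p.
By the pumping lemma, s = xyz for some x, y, z with |xy| ≤ p, |y| ≥ 1, and xy^i z ∈ L for every i ≥ 0.
Here y = a^k for some k with 1 ≤ k ≤ |xy| ≤ p.

Take i = 2: |xy²z| = p² + k.
Now p² < p² + k ≤ p² + p < p² + 2p + 1 = (p + 1)².
So |xy²z| lies strictly between the consecutive squares p² and (p + 1)², hence is not a perfect square, and xy²z ∉ L.

This contradicts the pumping lemma, which requires xy^i z ∈ L for all i ≥ 0.
Hence L = {a^(n²) : n ≥ 0} is not regular. ∎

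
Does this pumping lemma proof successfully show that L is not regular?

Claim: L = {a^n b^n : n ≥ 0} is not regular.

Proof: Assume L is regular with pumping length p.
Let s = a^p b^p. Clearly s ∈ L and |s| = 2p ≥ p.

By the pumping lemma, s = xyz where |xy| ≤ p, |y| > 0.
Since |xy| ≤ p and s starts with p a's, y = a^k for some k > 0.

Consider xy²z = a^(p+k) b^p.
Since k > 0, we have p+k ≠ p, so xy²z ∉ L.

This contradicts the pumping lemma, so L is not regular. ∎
The proof is correct.

This proof is valid because:
1. The string s = a^p b^p is correctly in L
2. The decomposition analysis is correct: y must consist only of a's
3. The contradiction is valid: pumping increases a's but not b's
4. The conclusion follows logically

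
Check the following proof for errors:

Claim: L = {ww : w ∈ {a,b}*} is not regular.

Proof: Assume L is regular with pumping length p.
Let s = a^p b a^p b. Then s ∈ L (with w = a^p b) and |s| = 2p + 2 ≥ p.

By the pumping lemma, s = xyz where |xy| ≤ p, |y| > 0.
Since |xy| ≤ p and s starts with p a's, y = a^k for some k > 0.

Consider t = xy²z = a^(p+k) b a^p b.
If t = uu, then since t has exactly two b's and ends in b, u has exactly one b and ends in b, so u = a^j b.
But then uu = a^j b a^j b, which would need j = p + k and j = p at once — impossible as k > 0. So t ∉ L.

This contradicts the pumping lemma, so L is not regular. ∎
The proof is correct.

This proof is valid because:
1. s = a^p b a^p b is in L and is chosen in terms of p, so |s| ≥ p holds for every p
2. The decomposition analysis is correct: |xy| ≤ p forces y to lie inside the leading a's
3. The contradiction is valid: the argument shows a^(p+k) b a^p b cannot be split into two equal halves
4. The conclusion follows logically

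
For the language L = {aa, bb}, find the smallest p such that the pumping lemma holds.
p = 3

For a finite language L, the pumping lemma holds vacuously if p > max|s| for s ∈ L.

The longest string in L = {aa, bb} has length 2.
If p = 3, then no string s ∈ L has |s| ≥ p, so the condition is vacuously true.

The minimum pumping length is p = 3.

Why no smaller p works: for any p ≤ 2, the longest string s ∈ L has |s| = 2 ≥ p, so it would
have to be pumpable; but pumping up (i = 2, 3, ...) produces ever longer strings, which cannot all lie in the
finite language L. So the pumping property fails for every p ≤ 2.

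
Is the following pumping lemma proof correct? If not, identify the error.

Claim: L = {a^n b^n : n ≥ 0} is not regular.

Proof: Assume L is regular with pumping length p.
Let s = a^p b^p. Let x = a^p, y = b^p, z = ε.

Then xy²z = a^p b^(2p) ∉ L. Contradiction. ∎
The proof is INCORRECT.

Error: The decomposition violates |xy| ≤ p.
With x = a^p and y = b^p, we have |xy| = 2p > p.
The pumping lemma requires |xy| ≤ p, so y must be within the first p characters.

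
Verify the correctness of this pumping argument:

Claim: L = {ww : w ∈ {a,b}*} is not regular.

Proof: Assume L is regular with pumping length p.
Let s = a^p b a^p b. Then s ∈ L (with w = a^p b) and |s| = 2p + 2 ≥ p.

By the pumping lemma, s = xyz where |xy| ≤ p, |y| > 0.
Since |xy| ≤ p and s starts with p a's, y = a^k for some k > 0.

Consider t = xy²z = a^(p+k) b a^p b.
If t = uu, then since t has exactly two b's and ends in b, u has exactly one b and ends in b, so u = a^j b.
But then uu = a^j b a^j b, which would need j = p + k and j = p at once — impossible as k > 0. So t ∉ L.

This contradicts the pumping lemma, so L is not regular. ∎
The proof is correct.

This proof is valid because:
1. s = a^p b a^p b is in L and is chosen in terms of p, so |s| ≥ p holds for every p
2. The decomposition analysis is correct: |xy| ≤ p forces y to lie inside the leading a's
3. The contradiction is valid: the argument shows a^(p+k) b a^p b cannot be split into two equal halves
4. The conclusion follows logically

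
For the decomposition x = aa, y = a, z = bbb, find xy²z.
aaaabbb

Given x = 'aa', y = 'a', z = 'bbb' and i = 2:

xy^2z = x + y·y·...·y (2 times) + z
       = 'aa' + 'a'^2 + 'bbb'
       = 'aa' + 'aa' + 'bbb'
       = 'aaaabbb'

The pumped string is 'aaaabbb' with length 7.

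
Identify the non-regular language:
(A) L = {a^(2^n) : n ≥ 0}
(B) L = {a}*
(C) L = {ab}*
(A) {a^(2^n) : n ≥ 0}

(A) L = {a^(2^n) : n ≥ 0} is NOT regular.

The pumping lemma can be used to prove this:
After pumping, length is no longer a power of 2

The other languages are regular because they can be recognized by finite automata.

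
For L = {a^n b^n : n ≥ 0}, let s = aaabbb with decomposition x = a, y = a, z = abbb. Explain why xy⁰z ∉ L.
xy⁰z = aabbb ∉ L

Pumping with i = 0 replaces y = a by y⁰ = ε:
- Original: s = xyz = aaabbb; aaabbb = a^3 b^3 has equal counts (3 = 3), so it is in L
- Pumped: xy⁰z = a · ε · abbb = aabbb
- aabbb has 2 a's and 3 b's; 2 ≠ 3, so it is not in L

The pumping lemma would require xy⁰z ∈ L, so this decomposition yields a contradiction.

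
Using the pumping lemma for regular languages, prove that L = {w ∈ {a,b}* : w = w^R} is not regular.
Assume for contradiction that L is regular, and let p ≥ 1 be the pumping length given by the pumping lemma.
Choose s = a^p b a^p. Then s ∈ L (it reads the same in both directions) and |s| = 2p + 1 ≥ p.
By the pumping lemma, s = xyz for some x, y, z with |xy| ≤ p, |y| ≥ 1, and xy^i z ∈ L for every i ≥ 0.
Since |xy| ≤ p and the first p symbols of s are all a's, y = a^k for some k with 1 ≤ k ≤ p.

Take i = 0: xy⁰z = a^(p − k) b a^p.
Its reversal is a^p b a^(p − k). These differ because the block of a's before the unique b has length p − k in one and p in the other, and p − k ≠ p since k ≥ 1. So xy⁰z is not a palindrome, i.e. xy⁰z ∉ L.

This contradicts the pumping lemma, which requires xy^i z ∈ L for all i ≥ 0.
Hence L = {w ∈ {a,b}* : w = w^R} is not regular. ∎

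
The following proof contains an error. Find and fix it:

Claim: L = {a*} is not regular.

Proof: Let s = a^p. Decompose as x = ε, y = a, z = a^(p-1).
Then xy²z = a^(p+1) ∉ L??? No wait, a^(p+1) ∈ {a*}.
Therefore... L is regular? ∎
Error: The proof attempts to show a*  is not regular, but a* IS regular!

Correction: a* is a regular language (recognized by a simple DFA with one accepting state and self-loop on 'a'). The pumping lemma can only prove non-regularity, not regularity. For regular languages, pumping always works.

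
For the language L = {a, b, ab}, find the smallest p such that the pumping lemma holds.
p = 3

For a finite language L, the pumping lemma holds vacuously if p > max|s| for s ∈ L.

The longest string in L = {a, b, ab} has length 2.
If p = 3, then no string s ∈ L has |s| ≥ p, so the condition is vacuously true.

The minimum pumping length is p = 3.

Why no smaller p works: for any p ≤ 2, the longest string s ∈ L has |s| = 2 ≥ p, so it would
have to be pumpable; but pumping up (i = 2, 3, ...) produces ever longer strings, which cannot all lie in the
finite language L. So the pumping property fails for every p ≤ 2.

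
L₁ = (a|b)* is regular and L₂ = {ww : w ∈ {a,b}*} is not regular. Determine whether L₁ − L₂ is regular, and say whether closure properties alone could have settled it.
No — L₁ − L₂ is not regular.

L₁ − L₂ is the complement of {ww} within {a,b}*. If it were regular, its complement {ww} would be regular as well (regular languages are closed under complement) — contradiction. So L₁ − L₂ is not regular.

Note that the bare facts "L₁ regular, L₂ non-regular" do not settle the question by themselves: the closure of regular languages under ∪, ∩, complement and difference applies only when BOTH operands are regular. With a non-regular operand the result can come out regular or non-regular depending on the specific languages, so one has to work out L₁ − L₂ for this particular pair, as above.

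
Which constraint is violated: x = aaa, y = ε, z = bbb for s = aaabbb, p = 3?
Violated: |y| > 0

The decomposition x = aaa, y = ε, z = bbb for s = aaabbb with p = 3
violates the constraint: |y| > 0

|y| = 0, but the pumping lemma requires |y| > 0 (y must be non-empty).

Pumping lemma constraints:
1. xyz = s (decomposition is valid)
2. |xy| ≤ p
3. |y| > 0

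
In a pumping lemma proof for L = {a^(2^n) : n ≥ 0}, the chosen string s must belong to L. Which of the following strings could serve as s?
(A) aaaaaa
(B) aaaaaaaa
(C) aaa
(B) aaaaaaaa

The pumping lemma is applied to a string s that lies in L, so first check membership of each option:
- (A) aaaaaa has length 6, strictly between 2^2 = 4 and 2^3 = 8, so it is not in L ✗
- (B) aaaaaaaa has length 8 = 2^3, so it is in L ✓
- (C) aaa has length 3, strictly between 2^1 = 2 and 2^2 = 4, so it is not in L ✗

Only (B) aaaaaaaa is in L, so it is the only candidate that could play the role of s.
(In a complete proof one picks s in terms of the pumping length p so that |s| ≥ p is guaranteed; a fixed string like aaaaaaaa illustrates the shape of such an s.)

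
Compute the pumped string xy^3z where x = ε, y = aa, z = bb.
aaaaaabb

Given x = '', y = 'aa', z = 'bb' and i = 3:

xy^3z = x + y·y·...·y (3 times) + z
       = '' + 'aa'^3 + 'bb'
       = '' + 'aaaaaa' + 'bb'
       = 'aaaaaabb'

The pumped string is 'aaaaaabb' with length 8.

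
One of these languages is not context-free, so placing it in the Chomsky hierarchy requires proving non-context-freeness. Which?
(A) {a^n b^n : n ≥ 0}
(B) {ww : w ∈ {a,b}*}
(B) {ww : w ∈ {a,b}*}

(B) {ww : w ∈ {a,b}*} requires the CFL pumping lemma.

- {a^n b^n : n ≥ 0} is context-free (but not regular)
  • Can be shown non-regular with the regular pumping lemma
  • After pumping, the number of a's and b's become unequal

- {ww : w ∈ {a,b}*} is NOT context-free
  • Requires the CFL pumping lemma to prove
  • Even a PDA cannot compare two arbitrary halves symbol by symbol; CFL pumping on a^p b^p a^p b^p fails

The CFL pumping lemma is "stronger" in that it can prove non-membership
in the larger class of context-free languages.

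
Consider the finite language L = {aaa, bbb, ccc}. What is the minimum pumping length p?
p = 4

For a finite language L, the pumping lemma holds vacuously if p > max|s| for s ∈ L.

The longest string in L = {aaa, bbb, ccc} has length 3.
If p = 4, then no string s ∈ L has |s| ≥ p, so the condition is vacuously true.

The minimum pumping length is p = 4.

Why no smaller p works: for any p ≤ 3, the longest string s ∈ L has |s| = 3 ≥ p, so it would
have to be pumpable; but pumping up (i = 2, 3, ...) produces ever longer strings, which cannot all lie in the
finite language L. So the pumping property fails for every p ≤ 3.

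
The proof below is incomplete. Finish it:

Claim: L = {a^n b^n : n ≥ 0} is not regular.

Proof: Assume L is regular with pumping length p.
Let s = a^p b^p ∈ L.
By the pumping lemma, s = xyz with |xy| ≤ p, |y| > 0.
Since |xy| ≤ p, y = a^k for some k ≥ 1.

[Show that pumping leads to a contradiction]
Consider xy²z = a^(p+k) b^p.

Since k ≥ 1, we have p + k > p.
So xy²z has more a's than b's: (p+k) a's vs p b's.
This means xy²z ∉ L because a^n b^n requires equal counts.

This contradicts the pumping lemma which states xy²z ∈ L.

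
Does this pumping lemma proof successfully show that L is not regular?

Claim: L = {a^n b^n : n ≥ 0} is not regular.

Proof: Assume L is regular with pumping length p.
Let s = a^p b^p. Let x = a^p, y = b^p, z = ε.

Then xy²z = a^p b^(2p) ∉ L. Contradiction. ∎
The proof is INCORRECT.

Error: The decomposition violates |xy| ≤ p.
With x = a^p and y = b^p, we have |xy| = 2p > p.
The pumping lemma requires |xy| ≤ p, so y must be within the first p characters.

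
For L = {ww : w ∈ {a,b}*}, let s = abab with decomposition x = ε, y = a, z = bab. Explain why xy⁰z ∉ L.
xy⁰z = bab ∉ L

Pumping with i = 0 replaces y = a by y⁰ = ε:
- Original: s = xyz = abab; abab splits into halves ab · ab, which are equal, so it is in L (w = ab)
- Pumped: xy⁰z = ε · ε · bab = bab
- bab has odd length 3, so it cannot be written as ww and is not in L

The pumping lemma would require xy⁰z ∈ L, so this decomposition yields a contradiction.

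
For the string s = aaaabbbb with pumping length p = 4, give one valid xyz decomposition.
x = '', y = 'a', z = 'aaabbbb'

For s = aaaabbbb and p = 4, one valid decomposition is:
- x = '' (length 0)
- y = 'a' (length 1)
- z = 'aaabbbb' (length 7)

Verification:
- xyz = '' + 'a' + 'aaabbbb' = aaaabbbb ✓
- |xy| = 1 ≤ 4 ✓
- |y| = 1 > 0 ✓

All pumping lemma constraints are satisfied.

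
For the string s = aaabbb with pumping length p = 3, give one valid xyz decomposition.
x = '', y = 'aaa', z = 'bbb'

For s = aaabbb and p = 3, one valid decomposition is:
- x = '' (length 0)
- y = 'aaa' (length 3)
- z = 'bbb' (length 3)

Verification:
- xyz = '' + 'aaa' + 'bbb' = aaabbb ✓
- |xy| = 3 ≤ 3 ✓
- |y| = 3 > 0 ✓

All pumping lemma constraints are satisfied.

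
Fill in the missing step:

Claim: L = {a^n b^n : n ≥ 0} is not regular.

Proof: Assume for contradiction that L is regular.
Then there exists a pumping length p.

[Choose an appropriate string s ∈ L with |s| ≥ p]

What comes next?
s = a^p b^p

This string is in L (has equal a's and b's) and has length 2p ≥ p.
Any decomposition xyz with |xy| ≤ p means y consists only of a's,
so pumping will unbalance the counts.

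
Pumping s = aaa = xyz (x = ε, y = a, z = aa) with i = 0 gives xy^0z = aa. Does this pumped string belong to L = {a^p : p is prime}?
Yes

xy⁰z = ε · ε · aa = aa.
aa has length 2, which is prime, so it is in L.
(A single pumped string landing in L is not a contradiction by itself; a non-regularity proof needs some i for which xy^i z ∉ L, for every admissible decomposition.)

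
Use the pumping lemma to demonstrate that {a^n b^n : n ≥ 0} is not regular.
Assume for contradiction that L is regular, and let p ≥ 1 be the pumping length given by the pumping lemma.
Choose s = a^p b^p. Then s ∈ L and |s| = 2p ≥ p.
By the pumping lemma, s = xyz for some x, y, z with |xy| ≤ p, |y| ≥ 1, and xy^i z ∈ L for every i ≥ 0.
Since |xy| ≤ p and the first p symbols of s are all a's, we must have y = a^k for some k with 1 ≤ k ≤ p.

Take i = 3: xy³z = a^(p + 2k) b^p.
This string has p + 2k a's but p b's, and p + 2k > p because k ≥ 1. So xy³z ∉ L.

This contradicts the pumping lemma, which requires xy^i z ∈ L for all i ≥ 0.
Hence L = {a^n b^n : n ≥ 0} is not regular. ∎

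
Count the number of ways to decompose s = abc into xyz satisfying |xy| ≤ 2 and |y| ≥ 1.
3

For s = 'abc' with pumping length p = 2:

Constraints: |xy| ≤ 2, |y| > 0

Valid decompositions (|xy| ≤ p, |y| ≥ 1):
  • x='', y='a', z='bc'
  • x='a', y='b', z='c'
  • x='', y='ab', z='c'

Total count: 3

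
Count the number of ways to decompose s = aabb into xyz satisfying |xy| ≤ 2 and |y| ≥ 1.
3

For s = 'aabb' with pumping length p = 2:

Constraints: |xy| ≤ 2, |y| > 0

Valid decompositions (|xy| ≤ p, |y| ≥ 1):
  • x='', y='a', z='abb'
  • x='a', y='a', z='bb'
  • x='', y='aa', z='bb'

Total count: 3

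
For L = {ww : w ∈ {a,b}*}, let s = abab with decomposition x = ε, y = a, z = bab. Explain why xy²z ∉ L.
xy²z = aabab ∉ L

Pumping with i = 2 replaces y = a by y² = aa:
- Original: s = xyz = abab; abab splits into halves ab · ab, which are equal, so it is in L (w = ab)
- Pumped: xy²z = ε · aa · bab = aabab
- aabab has odd length 5, so it cannot be written as ww and is not in L

The pumping lemma would require xy²z ∈ L, so this decomposition yields a contradiction.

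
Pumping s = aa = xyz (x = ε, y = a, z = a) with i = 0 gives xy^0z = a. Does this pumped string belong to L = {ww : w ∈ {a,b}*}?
No

xy⁰z = ε · ε · a = a.
a has odd length 1, so it cannot be written as ww and is not in L.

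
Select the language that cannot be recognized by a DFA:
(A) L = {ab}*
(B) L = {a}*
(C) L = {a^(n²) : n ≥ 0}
(C) {a^(n²) : n ≥ 0}

(C) L = {a^(n²) : n ≥ 0} is NOT regular.

The pumping lemma can be used to prove this:
After pumping, length is no longer a perfect square

The other languages are regular because they can be recognized by finite automata.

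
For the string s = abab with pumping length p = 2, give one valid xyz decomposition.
x = '', y = 'ab', z = 'ab'

For s = abab and p = 2, one valid decomposition is:
- x = '' (length 0)
- y = 'ab' (length 2)
- z = 'ab' (length 2)

Verification:
- xyz = '' + 'ab' + 'ab' = abab ✓
- |xy| = 2 ≤ 2 ✓
- |y| = 2 > 0 ✓

All pumping lemma constraints are satisfied.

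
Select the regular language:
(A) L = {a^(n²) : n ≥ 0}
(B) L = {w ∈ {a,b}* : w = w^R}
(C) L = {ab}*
(C) {ab}*

(C) L = {ab}* is regular.

This can be recognized by a finite automaton (DFA/NFA).
Regular expressions like {ab}* define regular languages.

The other choices are not regular:
- {w ∈ {a,b}* : w = w^R}: After pumping, the string is no longer symmetric
- {a^(n²) : n ≥ 0}: After pumping, length is no longer a perfect square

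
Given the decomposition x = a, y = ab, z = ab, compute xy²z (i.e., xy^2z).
aababab

Given x = 'a', y = 'ab', z = 'ab' and i = 2:

xy^2z = x + y·y·...·y (2 times) + z
       = 'a' + 'ab'^2 + 'ab'
       = 'a' + 'abab' + 'ab'
       = 'aababab'

The pumped string is 'aababab' with length 7.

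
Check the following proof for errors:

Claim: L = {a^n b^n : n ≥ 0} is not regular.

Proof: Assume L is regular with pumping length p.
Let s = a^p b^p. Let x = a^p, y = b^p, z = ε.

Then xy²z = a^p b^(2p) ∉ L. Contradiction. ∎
The proof is INCORRECT.

Error: The decomposition violates |xy| ≤ p.
With x = a^p and y = b^p, we have |xy| = 2p > p.
The pumping lemma requires |xy| ≤ p, so y must be within the first p characters.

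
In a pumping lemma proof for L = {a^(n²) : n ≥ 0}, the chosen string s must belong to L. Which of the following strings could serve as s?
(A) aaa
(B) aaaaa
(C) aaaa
(C) aaaa

The pumping lemma is applied to a string s that lies in L, so first check membership of each option:
- (A) aaa has length 3, strictly between 1² = 1 and 2² = 4, so it is not in L ✗
- (B) aaaaa has length 5, strictly between 2² = 4 and 3² = 9, so it is not in L ✗
- (C) aaaa has length 4 = 2², a perfect square, so it is in L ✓

Only (C) aaaa is in L, so it is the only candidate that could play the role of s.
(In a complete proof one picks s in terms of the pumping length p so that |s| ≥ p is guaranteed; a fixed string like aaaa illustrates the shape of such an s.)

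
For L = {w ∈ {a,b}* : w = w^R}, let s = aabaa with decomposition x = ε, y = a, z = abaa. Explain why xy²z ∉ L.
xy²z = aaabaa ∉ L

Pumping with i = 2 replaces y = a by y² = aa:
- Original: s = xyz = aabaa; aabaa reversed is aabaa, the same string, so it is a palindrome and is in L
- Pumped: xy²z = ε · aa · abaa = aaabaa
- aaabaa reversed is aabaaa ≠ aaabaa, so it is not a palindrome and is not in L

The pumping lemma would require xy²z ∈ L, so this decomposition yields a contradiction.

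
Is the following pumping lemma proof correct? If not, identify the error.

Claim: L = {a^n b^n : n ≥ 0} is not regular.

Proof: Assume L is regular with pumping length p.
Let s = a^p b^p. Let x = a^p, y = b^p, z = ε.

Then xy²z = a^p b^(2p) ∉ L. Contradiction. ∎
The proof is INCORRECT.

Error: The decomposition violates |xy| ≤ p.
With x = a^p and y = b^p, we have |xy| = 2p > p.
The pumping lemma requires |xy| ≤ p, so y must be within the first p characters.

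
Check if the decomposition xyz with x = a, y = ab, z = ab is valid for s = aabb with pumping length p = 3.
Violated: xyz = s

The decomposition x = a, y = ab, z = ab for s = aabb with p = 3
violates the constraint: xyz = s

xyz = 'a' + 'ab' + 'ab' = 'aabab' ≠ 'aabb' = s. The decomposition doesn't reconstruct s.

Pumping lemma constraints:
1. xyz = s (decomposition is valid)
2. |xy| ≤ p
3. |y| > 0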